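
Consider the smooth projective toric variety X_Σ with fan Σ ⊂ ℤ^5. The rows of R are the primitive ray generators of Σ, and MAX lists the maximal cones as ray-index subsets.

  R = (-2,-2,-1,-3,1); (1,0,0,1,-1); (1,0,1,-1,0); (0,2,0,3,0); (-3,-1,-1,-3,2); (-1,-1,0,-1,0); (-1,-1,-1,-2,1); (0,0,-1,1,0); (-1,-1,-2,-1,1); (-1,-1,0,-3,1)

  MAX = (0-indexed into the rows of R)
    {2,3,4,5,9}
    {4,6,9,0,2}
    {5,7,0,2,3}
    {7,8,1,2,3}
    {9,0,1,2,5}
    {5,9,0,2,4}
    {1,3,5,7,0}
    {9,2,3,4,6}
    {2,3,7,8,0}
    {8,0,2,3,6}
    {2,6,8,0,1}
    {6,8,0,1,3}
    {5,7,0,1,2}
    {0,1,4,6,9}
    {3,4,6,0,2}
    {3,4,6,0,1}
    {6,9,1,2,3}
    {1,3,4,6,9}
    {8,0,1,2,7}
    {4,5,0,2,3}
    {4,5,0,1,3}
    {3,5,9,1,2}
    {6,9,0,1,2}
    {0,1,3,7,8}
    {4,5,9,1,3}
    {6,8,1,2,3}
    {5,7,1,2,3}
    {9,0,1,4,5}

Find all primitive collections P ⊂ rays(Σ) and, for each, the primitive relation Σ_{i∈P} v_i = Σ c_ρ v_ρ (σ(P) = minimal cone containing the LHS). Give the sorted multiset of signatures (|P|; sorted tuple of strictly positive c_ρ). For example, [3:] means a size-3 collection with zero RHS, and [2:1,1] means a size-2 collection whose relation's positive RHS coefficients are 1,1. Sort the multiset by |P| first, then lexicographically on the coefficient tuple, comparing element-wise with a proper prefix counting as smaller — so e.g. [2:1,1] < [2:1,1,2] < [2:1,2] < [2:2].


Σ has 10 primitive collections:

  P={5,6}:  v_{5} + v_{6} = v_{0} ; sig = [2:1]
  P={6,7}:  v_{6} + v_{7} = v_{8} ; sig = [2:1]
  P={7,9}:  v_{7} + v_{9} = v_{6} ; sig = [2:1]
  P={5,8}:  v_{5} + v_{8} = v_{0} + v_{7} ; sig = [2:1,1]
  P={4,7}:  v_{4} + v_{7} = v_{0} + v_{3} + v_{6} ; sig = [2:1,1,1]
  P={4,8}:  v_{4} + v_{8} = v_{0} + v_{3} + 2·v_{6} ; sig = [2:1,1,2]
  P={8,9}:  v_{8} + v_{9} = 2·v_{6} ; sig = [2:2]
  P={0,3,9}:  v_{0} + v_{3} + v_{9} = v_{4} ; sig = [3:1]
  P={1,2,4}:  v_{1} + v_{2} + v_{4} = v_{9} ; sig = [3:1]
  P={0,1,2,3}:  v_{0} + v_{1} + v_{2} + v_{3} = 0 ; sig = [4:]

so the primitive-relation signature multiset is
[[2:1], [2:1], [2:1], [2:1,1], [2:1,1,1], [2:1,1,2], [2:2], [3:1], [3:1], [4:]]


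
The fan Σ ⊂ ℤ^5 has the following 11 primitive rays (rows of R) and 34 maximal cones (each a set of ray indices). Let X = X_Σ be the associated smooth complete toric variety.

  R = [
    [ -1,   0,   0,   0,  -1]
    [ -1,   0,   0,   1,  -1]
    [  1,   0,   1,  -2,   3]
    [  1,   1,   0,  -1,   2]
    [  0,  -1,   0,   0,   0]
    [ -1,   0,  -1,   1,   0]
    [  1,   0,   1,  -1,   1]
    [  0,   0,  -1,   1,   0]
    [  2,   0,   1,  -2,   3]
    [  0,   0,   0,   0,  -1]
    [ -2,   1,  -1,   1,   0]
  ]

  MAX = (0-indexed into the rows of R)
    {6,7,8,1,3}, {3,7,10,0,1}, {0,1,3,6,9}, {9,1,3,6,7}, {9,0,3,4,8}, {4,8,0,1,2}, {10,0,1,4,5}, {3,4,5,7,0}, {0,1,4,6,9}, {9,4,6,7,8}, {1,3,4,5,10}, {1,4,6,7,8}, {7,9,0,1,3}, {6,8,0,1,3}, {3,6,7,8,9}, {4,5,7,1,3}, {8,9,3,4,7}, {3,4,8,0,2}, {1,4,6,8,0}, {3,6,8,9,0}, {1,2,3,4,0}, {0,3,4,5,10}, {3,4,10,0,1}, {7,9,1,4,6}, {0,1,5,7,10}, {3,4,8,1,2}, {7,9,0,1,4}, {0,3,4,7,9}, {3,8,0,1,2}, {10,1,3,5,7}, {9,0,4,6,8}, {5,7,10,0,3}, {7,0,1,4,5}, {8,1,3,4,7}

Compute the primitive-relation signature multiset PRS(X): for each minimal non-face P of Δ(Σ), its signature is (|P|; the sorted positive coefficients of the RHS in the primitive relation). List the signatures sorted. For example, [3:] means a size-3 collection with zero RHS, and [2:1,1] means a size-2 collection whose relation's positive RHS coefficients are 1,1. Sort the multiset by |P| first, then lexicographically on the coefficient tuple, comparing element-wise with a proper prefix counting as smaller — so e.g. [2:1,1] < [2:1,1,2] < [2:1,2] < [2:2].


The 20 primitive collections of Σ (r=11, n=5):

  P = {2,9}:  v_{2} + v_{9} = v_{0} + v_{8}  ⇒ sig = [2:1,1]
  P = {5,9}:  v_{5} + v_{9} = v_{0} + v_{7}  ⇒ sig = [2:1,1]
  P = {5,6}:  v_{5} + v_{6} = v_{1} + v_{3} + v_{4}  ⇒ sig = [2:1,1,1]
  P = {9,10}:  v_{9} + v_{10} = 2·v_{0} + v_{1} + v_{3} + v_{7}  ⇒ sig = [2:1,1,1,2]
  P = {2,6}:  v_{2} + v_{6} = v_{0} + v_{1} + 2·v_{8}  ⇒ sig = [2:1,1,2]
  P = {6,10}:  v_{6} + v_{10} = v_{0} + 2·v_{1} + 2·v_{3} + v_{4}  ⇒ sig = [2:1,1,2,2]
  P = {2,7}:  v_{2} + v_{7} = v_{1} + 2·v_{3} + 2·v_{4}  ⇒ sig = [2:1,2,2]
  P = {5,8}:  v_{5} + v_{8} = v_{1} + 2·v_{3} + 2·v_{4}  ⇒ sig = [2:1,2,2]
  P = {8,10}:  v_{8} + v_{10} = v_{0} + 2·v_{1} + 3·v_{3} + 2·v_{4}  ⇒ sig = [2:1,2,2,3]
  P = {2,5}:  v_{2} + v_{5} = v_{0} + 2·v_{1} + 3·v_{3} + 3·v_{4}  ⇒ sig = [2:1,2,3,3]
  P = {2,10}:  v_{2} + v_{10} = 2·v_{0} + 3·v_{1} + 4·v_{3} + 3·v_{4}  ⇒ sig = [2:2,3,3,4]
  P = {0,6,7}:  v_{0} + v_{6} + v_{7} = 0  ⇒ sig = [3:]
  P = {1,8,9}:  v_{1} + v_{8} + v_{9} = v_{6}  ⇒ sig = [3:1]
  P = {3,4,6}:  v_{3} + v_{4} + v_{6} = v_{8}  ⇒ sig = [3:1]
  P = {0,7,8}:  v_{0} + v_{7} + v_{8} = v_{3} + v_{4}  ⇒ sig = [3:1,1]
  P = {4,7,10}:  v_{4} + v_{7} + v_{10} = 2·v_{5}  ⇒ sig = [3:2]
  P = {1,3,4,9}:  v_{1} + v_{3} + v_{4} + v_{9} = 0  ⇒ sig = [4:]
  P = {0,1,3,5}:  v_{0} + v_{1} + v_{3} + v_{5} = v_{10}  ⇒ sig = [4:1]
  P = {0,1,3,4,7}:  v_{0} + v_{1} + v_{3} + v_{4} + v_{7} = v_{5}  ⇒ sig = [5:1]
  P = {0,1,3,4,8}:  v_{0} + v_{1} + v_{3} + v_{4} + v_{8} = v_{2}  ⇒ sig = [5:1]

so the primitive-relation signature multiset is
{ [2:1,1] ×2,  [2:1,1,1],  [2:1,1,1,2],  [2:1,1,2],  [2:1,1,2,2],  [2:1,2,2] ×2,  [2:1,2,2,3],  [2:1,2,3,3],  [2:2,3,3,4],  [3:],  [3:1] ×2,  [3:1,1],  [3:2],  [4:],  [4:1],  [5:1] ×2 }


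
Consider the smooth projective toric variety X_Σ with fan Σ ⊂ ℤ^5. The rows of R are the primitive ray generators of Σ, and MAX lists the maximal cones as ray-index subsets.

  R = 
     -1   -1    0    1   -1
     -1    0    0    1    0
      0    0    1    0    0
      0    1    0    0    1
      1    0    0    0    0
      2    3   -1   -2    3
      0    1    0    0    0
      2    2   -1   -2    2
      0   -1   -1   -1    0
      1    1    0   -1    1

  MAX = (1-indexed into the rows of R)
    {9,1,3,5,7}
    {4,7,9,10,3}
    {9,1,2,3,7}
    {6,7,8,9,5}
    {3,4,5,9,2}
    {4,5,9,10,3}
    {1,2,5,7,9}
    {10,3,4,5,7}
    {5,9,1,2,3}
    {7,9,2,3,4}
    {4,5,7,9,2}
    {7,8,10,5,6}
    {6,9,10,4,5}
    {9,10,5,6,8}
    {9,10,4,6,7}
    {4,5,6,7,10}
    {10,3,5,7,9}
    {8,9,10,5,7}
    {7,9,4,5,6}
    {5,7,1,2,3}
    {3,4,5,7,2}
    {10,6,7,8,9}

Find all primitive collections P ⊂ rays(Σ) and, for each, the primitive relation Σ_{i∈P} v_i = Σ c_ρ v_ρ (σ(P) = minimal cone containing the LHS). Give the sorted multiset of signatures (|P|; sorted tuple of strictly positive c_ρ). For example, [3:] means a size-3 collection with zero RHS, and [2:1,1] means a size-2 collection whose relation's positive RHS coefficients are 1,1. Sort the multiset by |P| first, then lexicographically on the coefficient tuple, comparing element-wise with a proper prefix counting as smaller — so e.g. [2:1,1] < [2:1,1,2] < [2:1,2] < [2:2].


14 minimal non-faces of Δ(Σ) (on 10 rays):

  • {1,10}:  v_{1} + v_{10} = 0  so sig = [2:]
  • {1,4}:  v_{1} + v_{4} = v_{2}  so sig = [2:1]
  • {2,10}:  v_{2} + v_{10} = v_{4}  so sig = [2:1]
  • {4,8}:  v_{4} + v_{8} = v_{6}  so sig = [2:1]
  • {1,8}:  v_{1} + v_{8} = v_{4} + v_{5} + v_{7} + v_{9}  so sig = [2:1,1,1,1]
  • {1,6}:  v_{1} + v_{6} = 2·v_{4} + v_{5} + v_{7} + v_{9}  so sig = [2:1,1,1,2]
  • {2,8}:  v_{2} + v_{8} = 2·v_{4} + v_{5} + v_{7} + v_{9}  so sig = [2:1,1,1,2]
  • {2,6}:  v_{2} + v_{6} = 3·v_{4} + v_{5} + v_{7} + v_{9}  so sig = [2:1,1,1,3]
  • {3,6}:  v_{3} + v_{6} = v_{4} + 2·v_{10}  so sig = [2:1,2]
  • {3,8}:  v_{3} + v_{8} = 2·v_{10}  so sig = [2:2]
  • {2,3,5,7,9}:  v_{2} + v_{3} + v_{5} + v_{7} + v_{9} = 0  so sig = [5:]
  • {3,4,5,7,9}:  v_{3} + v_{4} + v_{5} + v_{7} + v_{9} = v_{10}  so sig = [5:1]
  • {4,5,7,9,10}:  v_{4} + v_{5} + v_{7} + v_{9} + v_{10} = v_{8}  so sig = [5:1]
  • {5,6,7,9,10}:  v_{5} + v_{6} + v_{7} + v_{9} + v_{10} = 2·v_{8}  so sig = [5:2]

Hence PRS(X_Σ) =
    [2:]
    [2:1]
    [2:1]
    [2:1]
    [2:1,1,1,1]
    [2:1,1,1,2]
    [2:1,1,1,2]
    [2:1,1,1,3]
    [2:1,2]
    [2:2]
    [5:]
    [5:1]
    [5:1]
    [5:2]


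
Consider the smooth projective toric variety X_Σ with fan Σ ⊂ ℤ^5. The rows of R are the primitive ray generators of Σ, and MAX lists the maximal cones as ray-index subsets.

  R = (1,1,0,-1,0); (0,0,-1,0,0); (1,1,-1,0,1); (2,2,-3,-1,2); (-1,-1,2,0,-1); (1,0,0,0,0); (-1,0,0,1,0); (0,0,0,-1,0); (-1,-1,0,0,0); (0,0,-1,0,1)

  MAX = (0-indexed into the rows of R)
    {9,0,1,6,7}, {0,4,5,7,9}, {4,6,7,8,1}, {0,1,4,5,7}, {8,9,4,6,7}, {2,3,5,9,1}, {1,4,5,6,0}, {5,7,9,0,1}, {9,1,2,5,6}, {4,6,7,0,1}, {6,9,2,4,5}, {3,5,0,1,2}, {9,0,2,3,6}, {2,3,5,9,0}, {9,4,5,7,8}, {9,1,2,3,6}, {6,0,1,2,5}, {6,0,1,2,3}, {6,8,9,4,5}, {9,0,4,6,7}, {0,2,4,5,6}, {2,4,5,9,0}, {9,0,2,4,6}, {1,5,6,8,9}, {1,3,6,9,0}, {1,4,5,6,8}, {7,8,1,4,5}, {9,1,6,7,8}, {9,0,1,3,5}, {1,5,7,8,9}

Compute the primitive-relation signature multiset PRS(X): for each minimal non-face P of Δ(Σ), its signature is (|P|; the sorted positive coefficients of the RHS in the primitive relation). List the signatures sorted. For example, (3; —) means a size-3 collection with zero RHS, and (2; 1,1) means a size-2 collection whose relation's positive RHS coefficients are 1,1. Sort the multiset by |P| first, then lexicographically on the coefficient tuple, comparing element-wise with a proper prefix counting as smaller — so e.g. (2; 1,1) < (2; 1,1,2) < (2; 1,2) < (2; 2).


The 12 primitive collections of Σ (r=10, n=5):

  • {0,8}:  v_{0} + v_{8} = v_{7}  ⟹  sig = (2; 1)
  • {2,8}:  v_{2} + v_{8} = v_{9}  ⟹  sig = (2; 1)
  • {2,7}:  v_{2} + v_{7} = v_{0} + v_{9}  ⟹  sig = (2; 1,1)
  • {3,4}:  v_{3} + v_{4} = v_{0} + v_{9}  ⟹  sig = (2; 1,1)
  • {3,8}:  v_{3} + v_{8} = v_{0} + v_{1} + 2·v_{9}  ⟹  sig = (2; 1,1,2)
  • {3,7}:  v_{3} + v_{7} = 2·v_{0} + v_{1} + 2·v_{9}  ⟹  sig = (2; 1,2,2)
  • {1,2,4}:  v_{1} + v_{2} + v_{4} = 0  ⟹  sig = (3; —)
  • {5,6,7}:  v_{5} + v_{6} + v_{7} = 0  ⟹  sig = (3; —)
  • {1,4,9}:  v_{1} + v_{4} + v_{9} = v_{8}  ⟹  sig = (3; 1)
  • {3,5,6}:  v_{3} + v_{5} + v_{6} = v_{1} + 2·v_{2}  ⟹  sig = (3; 1,2)
  • {0,1,2,9}:  v_{0} + v_{1} + v_{2} + v_{9} = v_{3}  ⟹  sig = (4; 1)
  • {0,5,6,9}:  v_{0} + v_{5} + v_{6} + v_{9} = v_{2}  ⟹  sig = (4; 1)

so the primitive-relation signature multiset is
    (2; 1)
    (2; 1)
    (2; 1,1)
    (2; 1,1)
    (2; 1,1,2)
    (2; 1,2,2)
    (3; —)
    (3; —)
    (3; 1)
    (3; 1,2)
    (4; 1)
    (4; 1)


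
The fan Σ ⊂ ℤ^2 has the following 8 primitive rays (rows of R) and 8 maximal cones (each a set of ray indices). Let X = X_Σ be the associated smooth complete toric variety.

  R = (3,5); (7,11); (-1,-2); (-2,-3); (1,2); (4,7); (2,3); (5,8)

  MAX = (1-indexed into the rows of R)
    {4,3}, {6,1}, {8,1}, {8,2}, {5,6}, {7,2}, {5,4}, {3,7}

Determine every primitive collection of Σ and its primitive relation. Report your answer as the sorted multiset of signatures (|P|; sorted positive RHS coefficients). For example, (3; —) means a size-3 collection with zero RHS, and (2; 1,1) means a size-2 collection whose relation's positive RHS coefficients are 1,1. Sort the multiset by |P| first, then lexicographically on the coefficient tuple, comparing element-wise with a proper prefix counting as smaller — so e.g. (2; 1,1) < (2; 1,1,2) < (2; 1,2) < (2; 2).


Minimal non-faces — 20 found among 8 rays, 8 max cones:

  P={3,5}:  v_{3} + v_{5} = 0  ⟹  sig = (2; —)
  P={4,7}:  v_{4} + v_{7} = 0  ⟹  sig = (2; —)
  P={1,3}:  v_{1} + v_{3} = v_{7}  ⟹  sig = (2; 1)
  P={1,4}:  v_{1} + v_{4} = v_{5}  ⟹  sig = (2; 1)
  P={1,5}:  v_{1} + v_{5} = v_{6}  ⟹  sig = (2; 1)
  P={1,7}:  v_{1} + v_{7} = v_{8}  ⟹  sig = (2; 1)
  P={2,4}:  v_{2} + v_{4} = v_{8}  ⟹  sig = (2; 1)
  P={3,6}:  v_{3} + v_{6} = v_{1}  ⟹  sig = (2; 1)
  P={4,8}:  v_{4} + v_{8} = v_{1}  ⟹  sig = (2; 1)
  P={5,7}:  v_{5} + v_{7} = v_{1}  ⟹  sig = (2; 1)
  P={7,8}:  v_{7} + v_{8} = v_{2}  ⟹  sig = (2; 1)
  P={2,5}:  v_{2} + v_{5} = v_{1} + v_{8}  ⟹  sig = (2; 1,1)
  P={2,6}:  v_{2} + v_{6} = 2·v_{1} + v_{8}  ⟹  sig = (2; 1,2)
  P={1,2}:  v_{1} + v_{2} = 2·v_{8}  ⟹  sig = (2; 2)
  P={3,8}:  v_{3} + v_{8} = 2·v_{7}  ⟹  sig = (2; 2)
  P={4,6}:  v_{4} + v_{6} = 2·v_{5}  ⟹  sig = (2; 2)
  P={5,8}:  v_{5} + v_{8} = 2·v_{1}  ⟹  sig = (2; 2)
  P={6,7}:  v_{6} + v_{7} = 2·v_{1}  ⟹  sig = (2; 2)
  P={2,3}:  v_{2} + v_{3} = 3·v_{7}  ⟹  sig = (2; 3)
  P={6,8}:  v_{6} + v_{8} = 3·v_{1}  ⟹  sig = (2; 3)

so the primitive-relation signature multiset is
    (2; —)
    (2; —)
    (2; 1)
    (2; 1)
    (2; 1)
    (2; 1)
    (2; 1)
    (2; 1)
    (2; 1)
    (2; 1)
    (2; 1)
    (2; 1,1)
    (2; 1,2)
    (2; 2)
    (2; 2)
    (2; 2)
    (2; 2)
    (2; 2)
    (2; 3)
    (2; 3)


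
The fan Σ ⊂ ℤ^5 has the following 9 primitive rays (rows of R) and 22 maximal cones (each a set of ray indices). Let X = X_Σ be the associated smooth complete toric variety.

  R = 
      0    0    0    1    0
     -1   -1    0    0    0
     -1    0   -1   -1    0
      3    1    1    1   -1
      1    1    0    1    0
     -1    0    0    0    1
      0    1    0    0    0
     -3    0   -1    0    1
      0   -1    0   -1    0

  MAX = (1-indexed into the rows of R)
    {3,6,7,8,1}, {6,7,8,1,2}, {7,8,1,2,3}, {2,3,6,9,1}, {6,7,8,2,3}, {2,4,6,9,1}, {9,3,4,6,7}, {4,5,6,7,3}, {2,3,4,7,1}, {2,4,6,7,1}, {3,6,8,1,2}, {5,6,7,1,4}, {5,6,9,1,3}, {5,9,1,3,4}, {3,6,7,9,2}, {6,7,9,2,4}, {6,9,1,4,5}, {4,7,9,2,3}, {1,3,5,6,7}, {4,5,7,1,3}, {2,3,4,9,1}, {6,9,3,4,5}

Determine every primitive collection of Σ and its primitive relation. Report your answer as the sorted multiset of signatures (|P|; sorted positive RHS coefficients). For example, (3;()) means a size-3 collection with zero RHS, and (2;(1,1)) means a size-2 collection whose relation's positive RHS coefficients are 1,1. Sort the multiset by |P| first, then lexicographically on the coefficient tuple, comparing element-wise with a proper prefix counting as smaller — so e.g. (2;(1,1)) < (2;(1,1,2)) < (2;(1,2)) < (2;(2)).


The 9 primitive collections of Σ (r=9, n=5):

  P={2,5}:  v_{2} + v_{5} = v_{1} — sig = (2;(1))
  P={4,8}:  v_{4} + v_{8} = v_{1} + v_{7} — sig = (2;(1,1))
  P={8,9}:  v_{8} + v_{9} = v_{2} + v_{3} + v_{6} — sig = (2;(1,1,1))
  P={5,8}:  v_{5} + v_{8} = 2·v_{1} + v_{3} + v_{6} + v_{7} — sig = (2;(1,1,1,2))
  P={1,7,9}:  v_{1} + v_{7} + v_{9} = 0 — sig = (3;())
  P={5,7,9}:  v_{5} + v_{7} + v_{9} = v_{3} + v_{4} + v_{6} — sig = (3;(1,1,1))
  P={2,3,4,6}:  v_{2} + v_{3} + v_{4} + v_{6} = 0 — sig = (4;())
  P={1,3,4,6}:  v_{1} + v_{3} + v_{4} + v_{6} = v_{5} — sig = (4;(1))
  P={1,2,3,6,7}:  v_{1} + v_{2} + v_{3} + v_{6} + v_{7} = v_{8} — sig = (5;(1))

Hence PRS(X_Σ) =
[(2;(1)), (2;(1,1)), (2;(1,1,1)), (2;(1,1,1,2)), (3;()), (3;(1,1,1)), (4;()), (4;(1)), (5;(1))]


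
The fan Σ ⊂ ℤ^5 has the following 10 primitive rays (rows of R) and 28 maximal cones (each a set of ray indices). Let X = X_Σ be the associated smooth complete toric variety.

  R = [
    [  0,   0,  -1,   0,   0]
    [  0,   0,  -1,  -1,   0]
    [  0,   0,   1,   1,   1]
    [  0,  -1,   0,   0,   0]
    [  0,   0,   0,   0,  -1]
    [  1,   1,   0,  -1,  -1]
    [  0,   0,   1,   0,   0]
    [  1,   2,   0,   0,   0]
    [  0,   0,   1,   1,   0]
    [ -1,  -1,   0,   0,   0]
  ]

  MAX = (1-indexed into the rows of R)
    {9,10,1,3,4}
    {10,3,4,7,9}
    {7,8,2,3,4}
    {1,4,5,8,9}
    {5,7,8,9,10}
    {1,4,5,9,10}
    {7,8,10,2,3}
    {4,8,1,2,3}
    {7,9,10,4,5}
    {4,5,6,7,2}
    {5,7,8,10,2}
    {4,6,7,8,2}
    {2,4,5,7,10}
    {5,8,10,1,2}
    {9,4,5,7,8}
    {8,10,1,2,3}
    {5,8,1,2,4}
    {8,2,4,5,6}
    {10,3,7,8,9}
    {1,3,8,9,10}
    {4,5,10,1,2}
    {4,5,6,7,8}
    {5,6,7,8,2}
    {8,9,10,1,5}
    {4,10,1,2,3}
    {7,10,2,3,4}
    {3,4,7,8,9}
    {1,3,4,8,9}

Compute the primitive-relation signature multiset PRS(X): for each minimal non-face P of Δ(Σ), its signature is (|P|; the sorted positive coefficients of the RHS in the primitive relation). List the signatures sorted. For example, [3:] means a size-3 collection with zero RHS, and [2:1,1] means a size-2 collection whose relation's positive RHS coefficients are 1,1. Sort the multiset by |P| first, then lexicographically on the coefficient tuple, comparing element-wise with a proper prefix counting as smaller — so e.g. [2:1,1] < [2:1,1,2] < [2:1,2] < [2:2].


The 9 primitive collections of Σ (r=10, n=5):

  P={1,7}:  v_{1} + v_{7} = 0  so sig = [2:]
  P={2,9}:  v_{2} + v_{9} = 0  so sig = [2:]
  P={3,5}:  v_{3} + v_{5} = v_{9}  so sig = [2:1]
  P={3,6}:  v_{3} + v_{6} = v_{4} + v_{7} + v_{8}  so sig = [2:1,1,1]
  P={6,10}:  v_{6} + v_{10} = v_{2} + v_{5} + v_{7}  so sig = [2:1,1,1]
  P={1,6}:  v_{1} + v_{6} = v_{2} + v_{4} + v_{5} + v_{8}  so sig = [2:1,1,1,1]
  P={6,9}:  v_{6} + v_{9} = v_{4} + v_{5} + v_{7} + v_{8}  so sig = [2:1,1,1,1]
  P={4,8,10}:  v_{4} + v_{8} + v_{10} = 0  so sig = [3:]
  P={2,4,5,7,8}:  v_{2} + v_{4} + v_{5} + v_{7} + v_{8} = v_{6}  so sig = [5:1]

Hence PRS(X_Σ) =
    |P|=2: 7 collections, coeffs (), (), (1), (1,1,1), (1,1,1), (1,1,1,1), (1,1,1,1)
    |P|=3: 1 collection, coeffs ()
    |P|=5: 1 collection, coeffs (1)


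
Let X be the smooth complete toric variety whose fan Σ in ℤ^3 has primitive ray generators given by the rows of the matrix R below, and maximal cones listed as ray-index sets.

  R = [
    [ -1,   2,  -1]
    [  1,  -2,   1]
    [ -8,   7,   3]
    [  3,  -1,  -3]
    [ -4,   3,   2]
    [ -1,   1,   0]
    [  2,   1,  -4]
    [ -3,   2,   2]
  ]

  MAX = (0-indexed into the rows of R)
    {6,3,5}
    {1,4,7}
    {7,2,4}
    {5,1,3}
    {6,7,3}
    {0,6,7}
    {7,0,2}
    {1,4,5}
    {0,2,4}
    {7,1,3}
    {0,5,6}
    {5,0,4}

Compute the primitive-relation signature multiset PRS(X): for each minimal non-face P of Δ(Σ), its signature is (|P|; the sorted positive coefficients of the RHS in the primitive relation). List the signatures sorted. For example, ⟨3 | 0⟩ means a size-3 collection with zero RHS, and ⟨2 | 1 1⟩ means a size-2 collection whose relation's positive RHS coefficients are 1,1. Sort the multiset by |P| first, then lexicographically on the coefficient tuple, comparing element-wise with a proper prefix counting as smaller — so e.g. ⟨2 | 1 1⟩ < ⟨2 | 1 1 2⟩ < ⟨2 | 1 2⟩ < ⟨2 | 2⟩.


Σ has 11 primitive collections:

  {0,1}:  v_{0} + v_{1} = 0  ⇒ sig = ⟨2 | 0⟩
  {0,3}:  v_{0} + v_{3} = v_{6}  ⇒ sig = ⟨2 | 1⟩
  {1,6}:  v_{1} + v_{6} = v_{3}  ⇒ sig = ⟨2 | 1⟩
  {3,4}:  v_{3} + v_{4} = v_{0}  ⇒ sig = ⟨2 | 1⟩
  {5,7}:  v_{5} + v_{7} = v_{4}  ⇒ sig = ⟨2 | 1⟩
  {1,2}:  v_{1} + v_{2} = v_{4} + v_{7}  ⇒ sig = ⟨2 | 1 1⟩
  {2,3}:  v_{2} + v_{3} = 2·v_{0} + v_{7}  ⇒ sig = ⟨2 | 1 2⟩
  {2,5}:  v_{2} + v_{5} = v_{0} + 2·v_{4}  ⇒ sig = ⟨2 | 1 2⟩
  {2,6}:  v_{2} + v_{6} = 3·v_{0} + v_{7}  ⇒ sig = ⟨2 | 1 3⟩
  {4,6}:  v_{4} + v_{6} = 2·v_{0}  ⇒ sig = ⟨2 | 2⟩
  {0,4,7}:  v_{0} + v_{4} + v_{7} = v_{2}  ⇒ sig = ⟨3 | 1⟩

so the primitive-relation signature multiset is
    |P|=2: 10 collections, coeffs (), (1), (1), (1), (1), (1,1), (1,2), (1,2), (1,3), (2)
    |P|=3: 1 collection, coeffs (1)


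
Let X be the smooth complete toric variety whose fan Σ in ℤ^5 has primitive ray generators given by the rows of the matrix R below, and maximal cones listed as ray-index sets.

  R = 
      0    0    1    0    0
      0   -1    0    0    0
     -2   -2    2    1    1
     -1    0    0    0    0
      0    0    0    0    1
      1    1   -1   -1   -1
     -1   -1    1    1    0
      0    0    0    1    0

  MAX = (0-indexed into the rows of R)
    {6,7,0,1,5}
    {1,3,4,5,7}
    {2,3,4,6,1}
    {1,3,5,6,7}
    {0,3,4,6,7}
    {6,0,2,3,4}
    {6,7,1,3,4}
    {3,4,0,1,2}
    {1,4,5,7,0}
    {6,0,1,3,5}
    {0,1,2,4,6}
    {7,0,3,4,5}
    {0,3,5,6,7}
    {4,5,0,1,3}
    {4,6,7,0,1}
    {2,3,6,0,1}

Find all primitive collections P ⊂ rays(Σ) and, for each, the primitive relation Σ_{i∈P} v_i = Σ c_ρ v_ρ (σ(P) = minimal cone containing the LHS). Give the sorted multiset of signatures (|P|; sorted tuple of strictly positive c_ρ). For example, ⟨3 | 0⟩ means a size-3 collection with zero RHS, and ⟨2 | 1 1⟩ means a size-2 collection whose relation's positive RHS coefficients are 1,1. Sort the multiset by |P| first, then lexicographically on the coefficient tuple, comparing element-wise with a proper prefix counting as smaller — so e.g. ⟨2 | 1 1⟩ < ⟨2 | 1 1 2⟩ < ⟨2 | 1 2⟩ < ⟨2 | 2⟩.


Δ(Σ) — 8 vertices, 5 min non-faces:

  {2,5}:  v_{2} + v_{5} = v_{0} + v_{1} + v_{3}  ⇒ sig = ⟨2 | 1 1 1⟩
  {2,7}:  v_{2} + v_{7} = v_{4} + 2·v_{6}  ⇒ sig = ⟨2 | 1 2⟩
  {4,5,6}:  v_{4} + v_{5} + v_{6} = 0  ⇒ sig = ⟨3 | 0⟩
  {0,1,3,7}:  v_{0} + v_{1} + v_{3} + v_{7} = v_{6}  ⇒ sig = ⟨4 | 1⟩
  {0,1,3,4,6}:  v_{0} + v_{1} + v_{3} + v_{4} + v_{6} = v_{2}  ⇒ sig = ⟨5 | 1⟩

Signatures (|P|; sorted positive RHS coefficients), sorted:
[⟨2 | 1 1 1⟩, ⟨2 | 1 2⟩, ⟨3 | 0⟩, ⟨4 | 1⟩, ⟨5 | 1⟩]


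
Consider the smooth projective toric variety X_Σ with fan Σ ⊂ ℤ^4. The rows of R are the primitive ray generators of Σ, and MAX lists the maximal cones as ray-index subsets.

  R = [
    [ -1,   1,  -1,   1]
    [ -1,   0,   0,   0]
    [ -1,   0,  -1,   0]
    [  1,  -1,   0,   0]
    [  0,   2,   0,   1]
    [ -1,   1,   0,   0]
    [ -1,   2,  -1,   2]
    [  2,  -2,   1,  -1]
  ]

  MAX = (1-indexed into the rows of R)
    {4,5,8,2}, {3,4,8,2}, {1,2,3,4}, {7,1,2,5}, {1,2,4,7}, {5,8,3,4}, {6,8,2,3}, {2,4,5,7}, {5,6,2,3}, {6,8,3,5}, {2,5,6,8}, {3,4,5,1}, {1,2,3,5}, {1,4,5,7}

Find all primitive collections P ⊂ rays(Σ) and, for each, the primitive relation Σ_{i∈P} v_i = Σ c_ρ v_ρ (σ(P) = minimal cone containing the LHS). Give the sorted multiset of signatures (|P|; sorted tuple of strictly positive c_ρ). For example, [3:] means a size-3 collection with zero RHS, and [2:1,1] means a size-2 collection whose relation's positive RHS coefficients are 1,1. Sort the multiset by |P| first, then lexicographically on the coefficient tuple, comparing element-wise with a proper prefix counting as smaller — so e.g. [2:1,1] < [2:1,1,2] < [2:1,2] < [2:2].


Δ(Σ) — 8 vertices, 9 min non-faces:

  P={4,6}:  v_{4} + v_{6} = 0  ⟹  sig = [2:]
  P={1,8}:  v_{1} + v_{8} = v_{4}  ⟹  sig = [2:1]
  P={1,6}:  v_{1} + v_{6} = v_{2} + v_{3} + v_{5}  ⟹  sig = [2:1,1,1]
  P={6,7}:  v_{6} + v_{7} = v_{1} + v_{2} + v_{5}  ⟹  sig = [2:1,1,1]
  P={7,8}:  v_{7} + v_{8} = v_{2} + 2·v_{4} + v_{5}  ⟹  sig = [2:1,1,2]
  P={3,7}:  v_{3} + v_{7} = 2·v_{1}  ⟹  sig = [2:2]
  P={2,3,5,8}:  v_{2} + v_{3} + v_{5} + v_{8} = 0  ⟹  sig = [4:]
  P={1,2,4,5}:  v_{1} + v_{2} + v_{4} + v_{5} = v_{7}  ⟹  sig = [4:1]
  P={2,3,4,5}:  v_{2} + v_{3} + v_{4} + v_{5} = v_{1}  ⟹  sig = [4:1]

so the primitive-relation signature multiset is
[[2:], [2:1], [2:1,1,1], [2:1,1,1], [2:1,1,2], [2:2], [4:], [4:1], [4:1]]


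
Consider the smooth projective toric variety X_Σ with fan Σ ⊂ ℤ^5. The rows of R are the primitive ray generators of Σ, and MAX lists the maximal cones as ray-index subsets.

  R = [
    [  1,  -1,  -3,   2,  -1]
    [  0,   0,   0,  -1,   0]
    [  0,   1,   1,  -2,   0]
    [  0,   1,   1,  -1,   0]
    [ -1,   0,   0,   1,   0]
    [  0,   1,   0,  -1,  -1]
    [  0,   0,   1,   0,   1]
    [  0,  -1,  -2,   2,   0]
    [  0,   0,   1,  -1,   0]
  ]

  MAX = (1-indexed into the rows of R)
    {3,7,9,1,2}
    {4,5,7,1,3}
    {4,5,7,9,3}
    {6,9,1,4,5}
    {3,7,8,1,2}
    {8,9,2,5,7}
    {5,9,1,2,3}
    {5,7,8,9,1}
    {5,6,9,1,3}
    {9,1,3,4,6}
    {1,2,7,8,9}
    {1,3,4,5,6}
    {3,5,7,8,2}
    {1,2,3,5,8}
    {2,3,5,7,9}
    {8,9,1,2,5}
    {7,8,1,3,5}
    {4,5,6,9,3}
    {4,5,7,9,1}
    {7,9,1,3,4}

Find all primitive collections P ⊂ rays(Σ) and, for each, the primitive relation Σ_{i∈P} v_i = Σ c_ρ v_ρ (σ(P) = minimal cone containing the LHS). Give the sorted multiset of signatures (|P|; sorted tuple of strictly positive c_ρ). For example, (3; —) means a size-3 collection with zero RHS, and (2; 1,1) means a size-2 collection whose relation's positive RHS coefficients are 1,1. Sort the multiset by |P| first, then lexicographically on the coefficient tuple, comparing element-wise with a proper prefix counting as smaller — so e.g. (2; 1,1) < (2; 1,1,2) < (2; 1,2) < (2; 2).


9 collections generate NE(X_Σ); each relation:

  P = {2,4}:  v_{2} + v_{4} = v_{3}  ⇒ sig = (2; 1)
  P = {6,7}:  v_{6} + v_{7} = v_{4}  ⇒ sig = (2; 1)
  P = {6,8}:  v_{6} + v_{8} = v_{1} + v_{3} + v_{5}  ⇒ sig = (2; 1,1,1)
  P = {4,8}:  v_{4} + v_{8} = v_{1} + v_{3} + v_{5} + v_{7}  ⇒ sig = (2; 1,1,1,1)
  P = {2,6}:  v_{2} + v_{6} = v_{1} + 2·v_{3} + v_{5} + v_{9}  ⇒ sig = (2; 1,1,1,2)
  P = {3,8,9}:  v_{3} + v_{8} + v_{9} = v_{2}  ⇒ sig = (3; 1)
  P = {1,2,5,7}:  v_{1} + v_{2} + v_{5} + v_{7} = v_{8}  ⇒ sig = (4; 1)
  P = {1,3,5,7,9}:  v_{1} + v_{3} + v_{5} + v_{7} + v_{9} = 0  ⇒ sig = (5; —)
  P = {1,3,4,5,9}:  v_{1} + v_{3} + v_{4} + v_{5} + v_{9} = v_{6}  ⇒ sig = (5; 1)

Hence PRS(X_Σ) =
    |P|=2: 5 collections, coeffs (1), (1), (1,1,1), (1,1,1,1), (1,1,1,2)
    |P|=3: 1 collection, coeffs (1)
    |P|=4: 1 collection, coeffs (1)
    |P|=5: 2 collections, coeffs (), (1)


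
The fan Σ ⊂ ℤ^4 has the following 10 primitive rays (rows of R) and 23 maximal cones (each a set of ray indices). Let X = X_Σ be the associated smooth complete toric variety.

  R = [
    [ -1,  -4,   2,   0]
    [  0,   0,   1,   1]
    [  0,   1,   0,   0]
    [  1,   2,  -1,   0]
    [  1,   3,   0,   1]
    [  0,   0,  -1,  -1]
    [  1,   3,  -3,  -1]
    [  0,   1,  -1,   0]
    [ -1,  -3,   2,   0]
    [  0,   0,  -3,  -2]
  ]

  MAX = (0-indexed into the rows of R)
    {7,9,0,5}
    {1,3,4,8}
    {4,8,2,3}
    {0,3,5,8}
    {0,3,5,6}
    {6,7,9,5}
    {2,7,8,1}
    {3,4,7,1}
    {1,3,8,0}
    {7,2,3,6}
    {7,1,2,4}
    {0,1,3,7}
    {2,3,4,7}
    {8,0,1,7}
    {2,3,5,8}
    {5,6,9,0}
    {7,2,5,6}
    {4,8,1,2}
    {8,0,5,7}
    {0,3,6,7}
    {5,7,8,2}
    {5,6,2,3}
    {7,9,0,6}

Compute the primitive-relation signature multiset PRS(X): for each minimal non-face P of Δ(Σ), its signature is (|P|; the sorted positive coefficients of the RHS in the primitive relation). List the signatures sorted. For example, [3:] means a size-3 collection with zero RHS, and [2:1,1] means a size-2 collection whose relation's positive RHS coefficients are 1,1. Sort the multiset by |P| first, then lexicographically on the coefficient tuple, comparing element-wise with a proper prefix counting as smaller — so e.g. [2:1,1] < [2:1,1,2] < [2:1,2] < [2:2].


17 collections generate NE(X_Σ); each relation:

  P={1,5}:  v_{1} + v_{5} = 0  →  sig = [2:]
  P={0,2}:  v_{0} + v_{2} = v_{8}  →  sig = [2:1]
  P={4,9}:  v_{4} + v_{9} = v_{6}  →  sig = [2:1]
  P={6,8}:  v_{6} + v_{8} = v_{5}  →  sig = [2:1]
  P={1,6}:  v_{1} + v_{6} = v_{3} + v_{7}  →  sig = [2:1,1]
  P={4,5}:  v_{4} + v_{5} = v_{2} + v_{3}  →  sig = [2:1,1]
  P={0,4}:  v_{0} + v_{4} = v_{1} + v_{3} + v_{8}  →  sig = [2:1,1,1]
  P={1,9}:  v_{1} + v_{9} = v_{0} + v_{6} + v_{7}  →  sig = [2:1,1,1]
  P={4,6}:  v_{4} + v_{6} = v_{2} + 2·v_{3} + v_{7}  →  sig = [2:1,1,2]
  P={8,9}:  v_{8} + v_{9} = v_{0} + 2·v_{5} + v_{7}  →  sig = [2:1,1,2]
  P={2,9}:  v_{2} + v_{9} = 2·v_{5} + v_{7}  →  sig = [2:1,2]
  P={3,9}:  v_{3} + v_{9} = v_{0} + 2·v_{6}  →  sig = [2:1,2]
  P={3,7,8}:  v_{3} + v_{7} + v_{8} = 0  →  sig = [3:]
  P={1,2,3}:  v_{1} + v_{2} + v_{3} = v_{4}  →  sig = [3:1]
  P={3,5,7}:  v_{3} + v_{5} + v_{7} = v_{6}  →  sig = [3:1]
  P={4,7,8}:  v_{4} + v_{7} + v_{8} = v_{1} + v_{2}  →  sig = [3:1,1]
  P={0,5,6,7}:  v_{0} + v_{5} + v_{6} + v_{7} = v_{9}  →  sig = [4:1]

Signatures (|P|; sorted positive RHS coefficients), sorted:
{ [2:],  [2:1] ×3,  [2:1,1] ×2,  [2:1,1,1] ×2,  [2:1,1,2] ×2,  [2:1,2] ×2,  [3:],  [3:1] ×2,  [3:1,1],  [4:1] }


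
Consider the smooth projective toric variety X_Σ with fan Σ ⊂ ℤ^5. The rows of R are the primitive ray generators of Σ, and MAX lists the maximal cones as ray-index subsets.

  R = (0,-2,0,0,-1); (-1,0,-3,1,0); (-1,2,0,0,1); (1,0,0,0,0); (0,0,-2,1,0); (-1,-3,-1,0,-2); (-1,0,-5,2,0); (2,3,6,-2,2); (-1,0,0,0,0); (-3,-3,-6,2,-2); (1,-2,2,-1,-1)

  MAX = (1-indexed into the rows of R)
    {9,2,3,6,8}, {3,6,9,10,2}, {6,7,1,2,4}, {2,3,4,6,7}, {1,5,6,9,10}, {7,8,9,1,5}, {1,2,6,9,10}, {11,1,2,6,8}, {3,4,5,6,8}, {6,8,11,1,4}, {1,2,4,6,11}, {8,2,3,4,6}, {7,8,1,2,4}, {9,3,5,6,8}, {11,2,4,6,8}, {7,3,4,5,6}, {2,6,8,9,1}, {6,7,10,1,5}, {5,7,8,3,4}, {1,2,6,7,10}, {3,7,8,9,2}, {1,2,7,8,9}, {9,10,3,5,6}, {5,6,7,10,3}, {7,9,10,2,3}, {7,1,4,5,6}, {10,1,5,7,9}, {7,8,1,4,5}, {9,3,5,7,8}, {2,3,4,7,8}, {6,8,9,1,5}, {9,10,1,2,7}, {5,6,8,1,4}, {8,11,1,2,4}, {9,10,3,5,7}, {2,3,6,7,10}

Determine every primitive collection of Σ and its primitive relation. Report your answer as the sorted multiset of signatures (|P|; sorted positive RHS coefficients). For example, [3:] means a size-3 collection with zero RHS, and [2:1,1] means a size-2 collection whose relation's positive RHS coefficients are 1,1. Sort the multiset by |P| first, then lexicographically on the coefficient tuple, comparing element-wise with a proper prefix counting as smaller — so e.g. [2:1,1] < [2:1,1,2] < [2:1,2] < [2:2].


Minimal non-faces — 13 found among 11 rays, 36 max cones:

  {4,9}:  v_{4} + v_{9} = 0 — sig = [2:]
  {1,3}:  v_{1} + v_{3} = v_{9} — sig = [2:1]
  {2,5}:  v_{2} + v_{5} = v_{7} — sig = [2:1]
  {8,10}:  v_{8} + v_{10} = v_{9} — sig = [2:1]
  {4,10}:  v_{4} + v_{10} = v_{6} + v_{7} — sig = [2:1,1]
  {5,11}:  v_{5} + v_{11} = v_{1} + v_{4} — sig = [2:1,1]
  {3,11}:  v_{3} + v_{11} = v_{2} + v_{6} + v_{8} — sig = [2:1,1,1]
  {7,11}:  v_{7} + v_{11} = v_{1} + v_{2} + v_{4} — sig = [2:1,1,1]
  {10,11}:  v_{10} + v_{11} = v_{1} + v_{2} + v_{6} — sig = [2:1,1,1]
  {9,11}:  v_{9} + v_{11} = v_{1} + v_{2} + v_{6} + v_{8} — sig = [2:1,1,1,1]
  {6,7,8}:  v_{6} + v_{7} + v_{8} = 0 — sig = [3:]
  {6,7,9}:  v_{6} + v_{7} + v_{9} = v_{10} — sig = [3:1]
  {1,2,4,6,8}:  v_{1} + v_{2} + v_{4} + v_{6} + v_{8} = v_{11} — sig = [5:1]

Signatures (|P|; sorted positive RHS coefficients), sorted:
    |P|=2: 10 collections, coeffs (), (1), (1), (1), (1,1), (1,1), (1,1,1), (1,1,1), (1,1,1), (1,1,1,1)
    |P|=3: 2 collections, coeffs (), (1)
    |P|=5: 1 collection, coeffs (1)


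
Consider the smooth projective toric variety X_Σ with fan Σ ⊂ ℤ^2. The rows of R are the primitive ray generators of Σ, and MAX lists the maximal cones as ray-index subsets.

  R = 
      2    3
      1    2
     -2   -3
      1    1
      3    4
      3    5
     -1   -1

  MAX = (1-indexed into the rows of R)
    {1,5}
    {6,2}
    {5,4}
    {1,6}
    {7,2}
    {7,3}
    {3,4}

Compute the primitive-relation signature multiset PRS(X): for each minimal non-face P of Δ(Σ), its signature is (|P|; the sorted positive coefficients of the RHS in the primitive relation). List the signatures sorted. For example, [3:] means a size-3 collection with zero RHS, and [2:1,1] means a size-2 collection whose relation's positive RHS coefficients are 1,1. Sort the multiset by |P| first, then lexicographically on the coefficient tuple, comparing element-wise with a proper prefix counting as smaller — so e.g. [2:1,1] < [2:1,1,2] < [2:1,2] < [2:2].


The 14 primitive collections of Σ (r=7, n=2):

  P = {1,3}:  v_{1} + v_{3} = 0  ⇒ sig = [2:]
  P = {4,7}:  v_{4} + v_{7} = 0  ⇒ sig = [2:]
  P = {1,2}:  v_{1} + v_{2} = v_{6}  ⇒ sig = [2:1]
  P = {1,4}:  v_{1} + v_{4} = v_{5}  ⇒ sig = [2:1]
  P = {1,7}:  v_{1} + v_{7} = v_{2}  ⇒ sig = [2:1]
  P = {2,3}:  v_{2} + v_{3} = v_{7}  ⇒ sig = [2:1]
  P = {2,4}:  v_{2} + v_{4} = v_{1}  ⇒ sig = [2:1]
  P = {3,5}:  v_{3} + v_{5} = v_{4}  ⇒ sig = [2:1]
  P = {3,6}:  v_{3} + v_{6} = v_{2}  ⇒ sig = [2:1]
  P = {5,7}:  v_{5} + v_{7} = v_{1}  ⇒ sig = [2:1]
  P = {2,5}:  v_{2} + v_{5} = 2·v_{1}  ⇒ sig = [2:2]
  P = {4,6}:  v_{4} + v_{6} = 2·v_{1}  ⇒ sig = [2:2]
  P = {6,7}:  v_{6} + v_{7} = 2·v_{2}  ⇒ sig = [2:2]
  P = {5,6}:  v_{5} + v_{6} = 3·v_{1}  ⇒ sig = [2:3]

Signatures (|P|; sorted positive RHS coefficients), sorted:
[[2:], [2:], [2:1], [2:1], [2:1], [2:1], [2:1], [2:1], [2:1], [2:1], [2:2], [2:2], [2:2], [2:3]]


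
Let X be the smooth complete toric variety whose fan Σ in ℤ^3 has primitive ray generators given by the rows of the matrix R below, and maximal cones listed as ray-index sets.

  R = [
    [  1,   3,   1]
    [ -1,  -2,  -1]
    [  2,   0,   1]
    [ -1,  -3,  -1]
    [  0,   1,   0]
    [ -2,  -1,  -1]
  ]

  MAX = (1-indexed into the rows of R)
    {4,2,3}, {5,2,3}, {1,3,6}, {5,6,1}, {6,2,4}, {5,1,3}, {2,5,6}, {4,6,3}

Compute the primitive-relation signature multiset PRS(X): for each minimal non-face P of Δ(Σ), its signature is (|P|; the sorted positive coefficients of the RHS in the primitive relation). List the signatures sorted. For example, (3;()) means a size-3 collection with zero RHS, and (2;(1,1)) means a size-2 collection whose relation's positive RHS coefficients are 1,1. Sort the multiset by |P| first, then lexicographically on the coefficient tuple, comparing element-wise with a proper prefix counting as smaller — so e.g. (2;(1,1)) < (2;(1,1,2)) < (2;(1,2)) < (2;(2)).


Minimal non-faces — 5 found among 6 rays, 8 max cones:

  P = {1,4}:  v_{1} + v_{4} = 0  ⇒ sig = (2;())
  P = {1,2}:  v_{1} + v_{2} = v_{5}  ⇒ sig = (2;(1))
  P = {4,5}:  v_{4} + v_{5} = v_{2}  ⇒ sig = (2;(1))
  P = {3,5,6}:  v_{3} + v_{5} + v_{6} = 0  ⇒ sig = (3;())
  P = {2,3,6}:  v_{2} + v_{3} + v_{6} = v_{4}  ⇒ sig = (3;(1))

Sorted signature multiset PRS(X):
    (2;())
    (2;(1))
    (2;(1))
    (3;())
    (3;(1))


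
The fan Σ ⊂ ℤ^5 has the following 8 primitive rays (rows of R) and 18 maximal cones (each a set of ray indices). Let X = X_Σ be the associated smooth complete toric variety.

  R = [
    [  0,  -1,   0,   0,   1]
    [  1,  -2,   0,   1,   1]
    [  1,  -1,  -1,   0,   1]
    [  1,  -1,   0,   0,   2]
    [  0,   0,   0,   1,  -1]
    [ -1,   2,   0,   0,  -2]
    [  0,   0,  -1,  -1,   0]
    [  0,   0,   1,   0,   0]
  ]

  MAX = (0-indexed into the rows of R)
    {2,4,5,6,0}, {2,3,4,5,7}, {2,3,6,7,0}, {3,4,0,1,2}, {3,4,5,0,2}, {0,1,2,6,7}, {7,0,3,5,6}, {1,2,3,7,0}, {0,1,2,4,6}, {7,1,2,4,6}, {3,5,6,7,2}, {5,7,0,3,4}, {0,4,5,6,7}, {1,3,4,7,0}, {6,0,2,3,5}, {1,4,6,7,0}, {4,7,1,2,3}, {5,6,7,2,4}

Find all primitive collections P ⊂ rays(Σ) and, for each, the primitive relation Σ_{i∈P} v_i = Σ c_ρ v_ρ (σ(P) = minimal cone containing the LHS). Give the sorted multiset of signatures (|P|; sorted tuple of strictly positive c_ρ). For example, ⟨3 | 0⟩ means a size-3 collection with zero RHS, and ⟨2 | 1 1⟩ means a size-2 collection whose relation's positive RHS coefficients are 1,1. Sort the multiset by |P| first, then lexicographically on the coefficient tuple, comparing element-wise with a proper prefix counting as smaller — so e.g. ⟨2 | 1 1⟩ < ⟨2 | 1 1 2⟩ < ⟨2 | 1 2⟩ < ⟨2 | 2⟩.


Minimal non-faces — 5 found among 8 rays, 18 max cones:

  P = {1,5}:  v_{1} + v_{5} = v_{4}  ⟹  sig = ⟨2 | 1⟩
  P = {3,4,6}:  v_{3} + v_{4} + v_{6} = v_{2}  ⟹  sig = ⟨3 | 1⟩
  P = {1,3,6}:  v_{1} + v_{3} + v_{6} = v_{0} + 2·v_{2} + v_{7}  ⟹  sig = ⟨3 | 1 1 2⟩
  P = {0,2,5,7}:  v_{0} + v_{2} + v_{5} + v_{7} = 0  ⟹  sig = ⟨4 | 0⟩
  P = {0,2,4,7}:  v_{0} + v_{2} + v_{4} + v_{7} = v_{1}  ⟹  sig = ⟨4 | 1⟩

so the primitive-relation signature multiset is
    |P|=2: 1 collection, coeffs (1)
    |P|=3: 2 collections, coeffs (1), (1,1,2)
    |P|=4: 2 collections, coeffs (), (1)


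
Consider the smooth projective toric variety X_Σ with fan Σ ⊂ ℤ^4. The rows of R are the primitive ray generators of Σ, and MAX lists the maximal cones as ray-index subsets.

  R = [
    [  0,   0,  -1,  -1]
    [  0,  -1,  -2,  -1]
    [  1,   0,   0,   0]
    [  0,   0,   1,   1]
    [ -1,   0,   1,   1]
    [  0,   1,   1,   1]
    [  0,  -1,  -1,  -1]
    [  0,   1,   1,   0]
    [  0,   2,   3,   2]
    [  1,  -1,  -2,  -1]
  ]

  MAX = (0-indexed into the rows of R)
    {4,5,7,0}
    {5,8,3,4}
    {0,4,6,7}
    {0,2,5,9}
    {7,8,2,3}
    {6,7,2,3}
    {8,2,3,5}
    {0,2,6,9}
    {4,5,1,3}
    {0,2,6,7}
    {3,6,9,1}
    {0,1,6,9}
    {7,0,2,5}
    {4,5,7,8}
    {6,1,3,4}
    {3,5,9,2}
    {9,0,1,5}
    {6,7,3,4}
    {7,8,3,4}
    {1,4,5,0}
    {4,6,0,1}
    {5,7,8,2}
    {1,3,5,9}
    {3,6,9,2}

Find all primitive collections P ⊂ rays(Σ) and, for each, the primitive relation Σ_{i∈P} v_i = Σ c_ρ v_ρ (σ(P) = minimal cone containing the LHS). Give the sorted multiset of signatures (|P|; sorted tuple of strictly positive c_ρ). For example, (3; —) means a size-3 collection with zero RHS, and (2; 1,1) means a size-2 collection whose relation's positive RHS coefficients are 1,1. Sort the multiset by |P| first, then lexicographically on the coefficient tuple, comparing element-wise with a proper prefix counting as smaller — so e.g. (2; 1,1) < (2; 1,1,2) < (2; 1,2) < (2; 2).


12 minimal non-faces of Δ(Σ) (on 10 rays):

  • {0,3}:  v_{0} + v_{3} = 0  ⟹  sig = (2; —)
  • {5,6}:  v_{5} + v_{6} = 0  ⟹  sig = (2; —)
  • {1,2}:  v_{1} + v_{2} = v_{9}  ⟹  sig = (2; 1)
  • {1,7}:  v_{1} + v_{7} = v_{0}  ⟹  sig = (2; 1)
  • {1,8}:  v_{1} + v_{8} = v_{5}  ⟹  sig = (2; 1)
  • {2,4}:  v_{2} + v_{4} = v_{3}  ⟹  sig = (2; 1)
  • {0,8}:  v_{0} + v_{8} = v_{5} + v_{7}  ⟹  sig = (2; 1,1)
  • {4,9}:  v_{4} + v_{9} = v_{1} + v_{3}  ⟹  sig = (2; 1,1)
  • {6,8}:  v_{6} + v_{8} = v_{3} + v_{7}  ⟹  sig = (2; 1,1)
  • {7,9}:  v_{7} + v_{9} = v_{0} + v_{2}  ⟹  sig = (2; 1,1)
  • {8,9}:  v_{8} + v_{9} = v_{2} + v_{5}  ⟹  sig = (2; 1,1)
  • {3,5,7}:  v_{3} + v_{5} + v_{7} = v_{8}  ⟹  sig = (3; 1)

Sorted signature multiset PRS(X):
[(2; —), (2; —), (2; 1), (2; 1), (2; 1), (2; 1), (2; 1,1), (2; 1,1), (2; 1,1), (2; 1,1), (2; 1,1), (3; 1)]


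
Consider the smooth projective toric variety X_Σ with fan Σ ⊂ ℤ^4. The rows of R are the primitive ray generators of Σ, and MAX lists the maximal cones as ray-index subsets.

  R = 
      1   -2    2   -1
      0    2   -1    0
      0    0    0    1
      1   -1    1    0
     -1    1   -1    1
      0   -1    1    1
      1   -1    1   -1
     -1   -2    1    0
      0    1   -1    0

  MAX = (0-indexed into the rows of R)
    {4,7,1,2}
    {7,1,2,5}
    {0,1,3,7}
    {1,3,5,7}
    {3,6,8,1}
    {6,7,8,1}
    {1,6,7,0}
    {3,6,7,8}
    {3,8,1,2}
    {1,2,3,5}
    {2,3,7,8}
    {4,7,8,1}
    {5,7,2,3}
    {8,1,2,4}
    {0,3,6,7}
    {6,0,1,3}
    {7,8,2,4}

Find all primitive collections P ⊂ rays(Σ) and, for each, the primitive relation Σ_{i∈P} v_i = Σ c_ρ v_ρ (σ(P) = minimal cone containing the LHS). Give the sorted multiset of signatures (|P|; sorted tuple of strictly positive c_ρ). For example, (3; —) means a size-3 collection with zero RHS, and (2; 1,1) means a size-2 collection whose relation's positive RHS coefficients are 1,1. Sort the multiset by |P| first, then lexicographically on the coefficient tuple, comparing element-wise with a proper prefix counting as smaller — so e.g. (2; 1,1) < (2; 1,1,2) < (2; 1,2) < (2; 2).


14 minimal non-faces of Δ(Σ) (on 9 rays):

  • {4,6}:  v_{4} + v_{6} = 0  ⟹  sig = (2; —)
  • {0,8}:  v_{0} + v_{8} = v_{6}  ⟹  sig = (2; 1)
  • {2,6}:  v_{2} + v_{6} = v_{3}  ⟹  sig = (2; 1)
  • {3,4}:  v_{3} + v_{4} = v_{2}  ⟹  sig = (2; 1)
  • {5,8}:  v_{5} + v_{8} = v_{2}  ⟹  sig = (2; 1)
  • {0,4}:  v_{0} + v_{4} = v_{1} + v_{3} + v_{7}  ⟹  sig = (2; 1,1,1)
  • {0,2}:  v_{0} + v_{2} = v_{1} + 2·v_{3} + v_{7}  ⟹  sig = (2; 1,1,2)
  • {4,5}:  v_{4} + v_{5} = v_{1} + 2·v_{2} + v_{7}  ⟹  sig = (2; 1,1,2)
  • {5,6}:  v_{5} + v_{6} = v_{1} + 2·v_{3} + v_{7}  ⟹  sig = (2; 1,1,2)
  • {0,5}:  v_{0} + v_{5} = 2·v_{1} + 3·v_{3} + 2·v_{7}  ⟹  sig = (2; 2,2,3)
  • {1,3,7,8}:  v_{1} + v_{3} + v_{7} + v_{8} = 0  ⟹  sig = (4; —)
  • {1,2,3,7}:  v_{1} + v_{2} + v_{3} + v_{7} = v_{5}  ⟹  sig = (4; 1)
  • {1,2,7,8}:  v_{1} + v_{2} + v_{7} + v_{8} = v_{4}  ⟹  sig = (4; 1)
  • {1,3,6,7}:  v_{1} + v_{3} + v_{6} + v_{7} = v_{0}  ⟹  sig = (4; 1)

so the primitive-relation signature multiset is
    (2; —)
    (2; 1)
    (2; 1)
    (2; 1)
    (2; 1)
    (2; 1,1,1)
    (2; 1,1,2)
    (2; 1,1,2)
    (2; 1,1,2)
    (2; 2,2,3)
    (4; —)
    (4; 1)
    (4; 1)
    (4; 1)
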